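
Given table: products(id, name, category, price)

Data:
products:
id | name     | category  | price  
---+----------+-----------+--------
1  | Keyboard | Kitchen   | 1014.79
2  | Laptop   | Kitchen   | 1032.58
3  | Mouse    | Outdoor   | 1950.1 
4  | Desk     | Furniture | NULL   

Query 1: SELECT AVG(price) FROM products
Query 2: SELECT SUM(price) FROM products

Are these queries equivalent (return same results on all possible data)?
No, not equivalent

Query 1 returns: [(1332.49,)]
Query 2 returns: [(3997.47,)]

Reason: AVG vs SUM give different aggregate values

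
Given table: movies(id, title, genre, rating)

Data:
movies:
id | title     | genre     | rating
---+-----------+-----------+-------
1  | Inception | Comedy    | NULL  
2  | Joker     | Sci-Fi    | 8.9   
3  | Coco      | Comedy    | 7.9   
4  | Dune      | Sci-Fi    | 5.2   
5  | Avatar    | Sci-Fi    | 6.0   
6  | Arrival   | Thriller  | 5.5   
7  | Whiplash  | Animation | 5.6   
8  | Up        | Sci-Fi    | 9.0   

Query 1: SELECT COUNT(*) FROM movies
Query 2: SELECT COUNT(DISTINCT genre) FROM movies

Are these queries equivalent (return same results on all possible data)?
No, not equivalent

Query 1 returns: [(8,)]
Query 2 returns: [(4,)]

Reason: COUNT(*) counts rows, COUNT(DISTINCT genre) counts unique genres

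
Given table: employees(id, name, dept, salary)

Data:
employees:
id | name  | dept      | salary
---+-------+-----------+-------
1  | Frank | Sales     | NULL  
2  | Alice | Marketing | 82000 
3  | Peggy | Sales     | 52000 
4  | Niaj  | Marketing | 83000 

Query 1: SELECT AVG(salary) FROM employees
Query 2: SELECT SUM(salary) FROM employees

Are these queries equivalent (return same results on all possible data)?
No, not equivalent

Query 1 returns: [(72333.33333333333,)]
Query 2 returns: [(217000,)]

Reason: AVG vs SUM give different aggregate values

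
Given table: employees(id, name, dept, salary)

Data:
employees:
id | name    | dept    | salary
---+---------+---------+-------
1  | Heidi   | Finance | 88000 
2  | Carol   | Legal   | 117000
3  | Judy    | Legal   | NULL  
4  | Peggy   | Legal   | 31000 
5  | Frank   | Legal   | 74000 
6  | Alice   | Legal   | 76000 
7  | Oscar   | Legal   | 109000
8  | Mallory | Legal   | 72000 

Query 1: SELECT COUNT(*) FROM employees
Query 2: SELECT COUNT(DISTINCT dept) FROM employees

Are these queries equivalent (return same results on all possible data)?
No, not equivalent

Query 1 returns: [(8,)]
Query 2 returns: [(2,)]

Reason: COUNT(*) counts rows, COUNT(DISTINCT dept) counts unique depts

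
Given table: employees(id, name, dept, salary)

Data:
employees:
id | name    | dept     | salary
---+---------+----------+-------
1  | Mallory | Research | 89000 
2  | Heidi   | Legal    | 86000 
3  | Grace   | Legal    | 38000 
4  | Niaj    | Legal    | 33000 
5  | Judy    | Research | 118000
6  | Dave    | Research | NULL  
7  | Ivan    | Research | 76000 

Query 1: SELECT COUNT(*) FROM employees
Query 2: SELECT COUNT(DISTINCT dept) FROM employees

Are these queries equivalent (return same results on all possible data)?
No, not equivalent

Query 1 returns: [(7,)]
Query 2 returns: [(2,)]

Reason: COUNT(*) counts rows, COUNT(DISTINCT dept) counts unique depts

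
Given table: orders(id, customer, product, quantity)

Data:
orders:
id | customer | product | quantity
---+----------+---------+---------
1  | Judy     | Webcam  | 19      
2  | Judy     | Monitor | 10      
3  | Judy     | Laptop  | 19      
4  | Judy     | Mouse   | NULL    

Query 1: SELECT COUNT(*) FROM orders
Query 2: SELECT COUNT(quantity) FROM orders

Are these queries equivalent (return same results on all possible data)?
No, not equivalent

Query 1 returns: [(4,)]
Query 2 returns: [(3,)]

Reason: COUNT(*) includes NULLs, COUNT(column) excludes them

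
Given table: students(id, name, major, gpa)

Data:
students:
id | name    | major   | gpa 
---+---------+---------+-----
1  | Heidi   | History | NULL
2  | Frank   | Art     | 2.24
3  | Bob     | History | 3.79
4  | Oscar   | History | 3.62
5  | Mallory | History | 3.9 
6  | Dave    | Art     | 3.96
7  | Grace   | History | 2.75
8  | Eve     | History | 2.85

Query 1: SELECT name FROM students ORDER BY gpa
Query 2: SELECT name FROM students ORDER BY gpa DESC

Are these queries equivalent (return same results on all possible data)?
No, not equivalent

Query 1 returns: [('Heidi',), ('Frank',), ('Grace',), ('Eve',), ('Oscar',), ('Bob',), ('Mallory',), ('Dave',)]
Query 2 returns: [('Dave',), ('Mallory',), ('Bob',), ('Oscar',), ('Eve',), ('Grace',), ('Frank',), ('Heidi',)]

Reason: ASC vs DESC gives opposite ordering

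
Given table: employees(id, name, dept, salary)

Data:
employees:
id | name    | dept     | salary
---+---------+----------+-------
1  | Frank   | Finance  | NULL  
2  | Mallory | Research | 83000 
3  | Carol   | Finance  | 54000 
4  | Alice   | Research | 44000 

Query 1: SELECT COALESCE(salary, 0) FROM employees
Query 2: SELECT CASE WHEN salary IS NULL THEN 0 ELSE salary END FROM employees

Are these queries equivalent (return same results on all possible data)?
Yes, equivalent

Both queries return: [(0,), (44000,), (54000,), (83000,)]

Reason: COALESCE vs CASE for NULL handling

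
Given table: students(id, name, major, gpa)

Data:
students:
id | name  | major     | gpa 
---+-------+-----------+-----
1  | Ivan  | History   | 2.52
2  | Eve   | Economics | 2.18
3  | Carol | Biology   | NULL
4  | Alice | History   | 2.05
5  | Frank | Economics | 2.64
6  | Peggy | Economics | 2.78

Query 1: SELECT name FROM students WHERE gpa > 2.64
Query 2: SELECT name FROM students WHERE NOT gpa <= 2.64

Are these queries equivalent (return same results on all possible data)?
Yes, equivalent

Both queries return: [('Peggy',)]

Reason: Both filter gpa > 2.64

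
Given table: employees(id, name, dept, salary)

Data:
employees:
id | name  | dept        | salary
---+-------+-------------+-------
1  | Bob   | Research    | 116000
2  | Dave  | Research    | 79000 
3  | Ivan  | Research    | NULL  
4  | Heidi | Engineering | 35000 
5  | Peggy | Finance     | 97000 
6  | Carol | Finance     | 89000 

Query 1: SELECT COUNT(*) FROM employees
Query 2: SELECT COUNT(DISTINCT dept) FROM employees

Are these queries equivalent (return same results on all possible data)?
No, not equivalent

Query 1 returns: [(6,)]
Query 2 returns: [(3,)]

Reason: COUNT(*) counts rows, COUNT(DISTINCT dept) counts unique depts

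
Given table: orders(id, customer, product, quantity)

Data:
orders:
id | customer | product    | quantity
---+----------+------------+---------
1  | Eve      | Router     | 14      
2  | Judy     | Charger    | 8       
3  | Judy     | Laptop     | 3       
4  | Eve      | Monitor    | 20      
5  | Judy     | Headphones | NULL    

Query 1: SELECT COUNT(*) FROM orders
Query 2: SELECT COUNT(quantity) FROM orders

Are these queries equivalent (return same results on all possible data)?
No, not equivalent

Query 1 returns: [(5,)]
Query 2 returns: [(4,)]

Reason: COUNT(*) includes NULLs, COUNT(column) excludes them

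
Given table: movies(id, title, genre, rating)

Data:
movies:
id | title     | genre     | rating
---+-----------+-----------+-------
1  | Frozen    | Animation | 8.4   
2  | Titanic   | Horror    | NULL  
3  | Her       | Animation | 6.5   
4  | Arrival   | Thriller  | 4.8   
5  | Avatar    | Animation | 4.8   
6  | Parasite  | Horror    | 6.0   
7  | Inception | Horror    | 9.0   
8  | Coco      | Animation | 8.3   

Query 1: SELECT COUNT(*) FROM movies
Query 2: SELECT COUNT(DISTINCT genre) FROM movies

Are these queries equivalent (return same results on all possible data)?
No, not equivalent

Query 1 returns: [(8,)]
Query 2 returns: [(3,)]

Reason: COUNT(*) counts rows, COUNT(DISTINCT genre) counts unique genres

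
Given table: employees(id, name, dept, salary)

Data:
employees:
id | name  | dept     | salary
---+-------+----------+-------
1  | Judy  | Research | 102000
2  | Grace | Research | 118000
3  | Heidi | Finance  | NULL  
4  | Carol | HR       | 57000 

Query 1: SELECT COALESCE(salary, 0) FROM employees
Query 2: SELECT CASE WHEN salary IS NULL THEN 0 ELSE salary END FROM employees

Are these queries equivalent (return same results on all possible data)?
Yes, equivalent

Both queries return: [(0,), (57000,), (102000,), (118000,)]

Reason: COALESCE vs CASE for NULL handling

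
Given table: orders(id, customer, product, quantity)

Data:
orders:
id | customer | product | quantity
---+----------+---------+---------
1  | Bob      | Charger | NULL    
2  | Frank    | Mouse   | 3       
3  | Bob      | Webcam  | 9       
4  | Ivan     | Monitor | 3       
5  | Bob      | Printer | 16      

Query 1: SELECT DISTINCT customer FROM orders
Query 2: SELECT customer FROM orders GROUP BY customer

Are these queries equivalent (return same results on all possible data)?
Yes, equivalent

Both queries return: [('Bob',), ('Frank',), ('Ivan',)]

Reason: Both get unique customers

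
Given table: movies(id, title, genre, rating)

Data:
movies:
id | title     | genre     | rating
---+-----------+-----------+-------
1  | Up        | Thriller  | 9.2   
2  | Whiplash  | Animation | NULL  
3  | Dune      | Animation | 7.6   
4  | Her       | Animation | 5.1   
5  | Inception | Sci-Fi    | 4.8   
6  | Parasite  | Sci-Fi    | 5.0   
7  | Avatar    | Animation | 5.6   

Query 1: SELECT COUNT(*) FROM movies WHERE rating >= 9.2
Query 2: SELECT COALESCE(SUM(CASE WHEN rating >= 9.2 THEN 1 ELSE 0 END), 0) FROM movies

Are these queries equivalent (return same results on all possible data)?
Yes, equivalent

Both queries return: [(1,)]

Reason: COUNT with WHERE vs conditional SUM (COALESCE handles empty-table NULL)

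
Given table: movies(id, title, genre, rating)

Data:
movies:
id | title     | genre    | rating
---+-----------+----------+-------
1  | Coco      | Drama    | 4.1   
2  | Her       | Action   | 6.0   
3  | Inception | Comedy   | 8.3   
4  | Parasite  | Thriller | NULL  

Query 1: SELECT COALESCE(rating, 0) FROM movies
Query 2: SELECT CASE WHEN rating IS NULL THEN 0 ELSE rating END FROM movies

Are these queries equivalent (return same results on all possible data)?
Yes, equivalent

Both queries return: [(0,), (4.1,), (6.0,), (8.3,)]

Reason: COALESCE vs CASE for NULL handling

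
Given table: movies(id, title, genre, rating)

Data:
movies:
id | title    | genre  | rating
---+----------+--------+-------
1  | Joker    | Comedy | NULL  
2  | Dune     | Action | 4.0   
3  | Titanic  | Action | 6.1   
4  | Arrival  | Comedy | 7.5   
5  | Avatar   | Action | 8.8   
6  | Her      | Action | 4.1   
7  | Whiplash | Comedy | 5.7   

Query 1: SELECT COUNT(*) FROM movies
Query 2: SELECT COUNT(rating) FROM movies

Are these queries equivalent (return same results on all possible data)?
No, not equivalent

Query 1 returns: [(7,)]
Query 2 returns: [(6,)]

Reason: COUNT(*) includes NULLs, COUNT(column) excludes them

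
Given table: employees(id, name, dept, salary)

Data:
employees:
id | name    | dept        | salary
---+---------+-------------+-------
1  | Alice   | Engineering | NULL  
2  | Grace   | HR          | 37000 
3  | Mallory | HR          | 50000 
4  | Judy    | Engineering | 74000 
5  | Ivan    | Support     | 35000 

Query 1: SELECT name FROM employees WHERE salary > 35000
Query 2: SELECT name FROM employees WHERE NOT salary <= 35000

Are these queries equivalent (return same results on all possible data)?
Yes, equivalent

Both queries return: [('Grace',), ('Judy',), ('Mallory',)]

Reason: Both filter salary > 35000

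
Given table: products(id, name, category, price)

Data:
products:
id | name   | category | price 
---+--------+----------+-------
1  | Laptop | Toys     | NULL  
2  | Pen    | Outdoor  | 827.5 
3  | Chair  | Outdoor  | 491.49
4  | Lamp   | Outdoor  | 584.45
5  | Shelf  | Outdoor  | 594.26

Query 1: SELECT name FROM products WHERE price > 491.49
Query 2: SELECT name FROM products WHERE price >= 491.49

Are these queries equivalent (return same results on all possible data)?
No, not equivalent

Query 1 returns: [('Pen',), ('Lamp',), ('Shelf',)]
Query 2 returns: [('Pen',), ('Chair',), ('Lamp',), ('Shelf',)]

Reason: > vs >= gives different results when price = 491.49 exists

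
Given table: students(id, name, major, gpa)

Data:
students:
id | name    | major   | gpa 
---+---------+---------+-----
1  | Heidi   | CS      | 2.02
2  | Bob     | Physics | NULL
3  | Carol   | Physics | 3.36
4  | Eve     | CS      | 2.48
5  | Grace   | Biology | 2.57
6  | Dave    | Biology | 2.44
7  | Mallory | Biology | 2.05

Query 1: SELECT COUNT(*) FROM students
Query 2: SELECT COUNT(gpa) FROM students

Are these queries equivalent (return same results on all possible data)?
No, not equivalent

Query 1 returns: [(7,)]
Query 2 returns: [(6,)]

Reason: COUNT(*) includes NULLs, COUNT(column) excludes them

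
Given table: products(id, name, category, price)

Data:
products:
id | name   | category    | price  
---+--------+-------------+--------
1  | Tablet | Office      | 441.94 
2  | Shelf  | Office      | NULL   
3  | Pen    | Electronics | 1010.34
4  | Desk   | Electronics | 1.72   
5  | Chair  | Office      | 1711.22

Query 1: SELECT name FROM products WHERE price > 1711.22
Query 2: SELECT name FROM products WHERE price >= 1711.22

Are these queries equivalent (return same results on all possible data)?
No, not equivalent

Query 1 returns: []
Query 2 returns: [('Chair',)]

Reason: > vs >= gives different results when price = 1711.22 exists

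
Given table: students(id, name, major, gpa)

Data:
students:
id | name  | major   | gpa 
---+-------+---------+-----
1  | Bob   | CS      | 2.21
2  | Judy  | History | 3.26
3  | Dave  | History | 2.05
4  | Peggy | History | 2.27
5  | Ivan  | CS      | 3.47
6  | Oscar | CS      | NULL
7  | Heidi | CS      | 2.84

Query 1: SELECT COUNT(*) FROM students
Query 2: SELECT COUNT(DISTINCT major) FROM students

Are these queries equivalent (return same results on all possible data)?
No, not equivalent

Query 1 returns: [(7,)]
Query 2 returns: [(2,)]

Reason: COUNT(*) counts rows, COUNT(DISTINCT major) counts unique majors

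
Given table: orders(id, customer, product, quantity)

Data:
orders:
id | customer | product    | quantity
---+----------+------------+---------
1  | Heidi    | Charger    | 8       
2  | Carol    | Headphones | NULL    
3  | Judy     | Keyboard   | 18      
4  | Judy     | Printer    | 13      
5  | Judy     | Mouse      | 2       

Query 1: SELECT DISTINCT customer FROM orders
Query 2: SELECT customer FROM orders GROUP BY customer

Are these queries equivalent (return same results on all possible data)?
Yes, equivalent

Both queries return: [('Carol',), ('Heidi',), ('Judy',)]

Reason: Both get unique customers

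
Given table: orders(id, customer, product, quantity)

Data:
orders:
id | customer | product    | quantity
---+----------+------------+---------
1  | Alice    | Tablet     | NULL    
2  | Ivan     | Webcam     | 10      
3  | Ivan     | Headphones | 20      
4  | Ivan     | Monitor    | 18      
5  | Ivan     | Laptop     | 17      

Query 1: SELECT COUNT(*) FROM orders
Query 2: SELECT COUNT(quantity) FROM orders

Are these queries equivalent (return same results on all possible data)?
No, not equivalent

Query 1 returns: [(5,)]
Query 2 returns: [(4,)]

Reason: COUNT(*) includes NULLs, COUNT(column) excludes them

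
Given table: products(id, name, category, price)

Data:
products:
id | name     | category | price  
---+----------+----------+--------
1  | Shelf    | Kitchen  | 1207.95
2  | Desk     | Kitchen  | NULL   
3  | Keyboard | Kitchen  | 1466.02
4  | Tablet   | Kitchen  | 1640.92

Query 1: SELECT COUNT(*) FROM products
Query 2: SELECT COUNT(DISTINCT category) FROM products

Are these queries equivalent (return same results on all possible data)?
No, not equivalent

Query 1 returns: [(4,)]
Query 2 returns: [(1,)]

Reason: COUNT(*) counts rows, COUNT(DISTINCT category) counts unique categorys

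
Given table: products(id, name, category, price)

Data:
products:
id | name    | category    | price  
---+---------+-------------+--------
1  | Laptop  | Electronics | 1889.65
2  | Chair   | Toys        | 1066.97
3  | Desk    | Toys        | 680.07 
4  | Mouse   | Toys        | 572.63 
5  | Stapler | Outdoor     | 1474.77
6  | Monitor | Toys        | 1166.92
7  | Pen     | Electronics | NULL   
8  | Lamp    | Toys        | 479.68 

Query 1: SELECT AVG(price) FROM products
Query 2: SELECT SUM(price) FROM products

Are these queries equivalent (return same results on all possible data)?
No, not equivalent

Query 1 returns: [(1047.2414285714287,)]
Query 2 returns: [(7330.6900000000005,)]

Reason: AVG vs SUM give different aggregate values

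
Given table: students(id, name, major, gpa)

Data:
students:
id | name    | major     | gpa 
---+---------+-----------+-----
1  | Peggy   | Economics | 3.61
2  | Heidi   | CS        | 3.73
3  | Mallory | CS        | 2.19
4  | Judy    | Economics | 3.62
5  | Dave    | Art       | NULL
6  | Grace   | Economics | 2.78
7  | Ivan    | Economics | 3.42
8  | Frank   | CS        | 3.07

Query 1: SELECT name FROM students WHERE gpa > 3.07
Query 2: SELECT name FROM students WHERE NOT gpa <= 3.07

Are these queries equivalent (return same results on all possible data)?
Yes, equivalent

Both queries return: [('Heidi',), ('Ivan',), ('Judy',), ('Peggy',)]

Reason: Both filter gpa > 3.07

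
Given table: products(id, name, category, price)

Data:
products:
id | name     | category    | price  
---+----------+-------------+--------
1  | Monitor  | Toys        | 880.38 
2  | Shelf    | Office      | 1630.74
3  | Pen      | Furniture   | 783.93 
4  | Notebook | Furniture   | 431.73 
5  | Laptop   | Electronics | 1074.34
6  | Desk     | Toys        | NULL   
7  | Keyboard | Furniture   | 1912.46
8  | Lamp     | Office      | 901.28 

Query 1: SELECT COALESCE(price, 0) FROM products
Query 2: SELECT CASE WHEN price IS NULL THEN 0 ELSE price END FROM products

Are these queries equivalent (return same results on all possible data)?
Yes, equivalent

Both queries return: [(0,), (431.73,), (783.93,), (880.38,), (901.28,), (1074.34,), (1630.74,), (1912.46,)]

Reason: COALESCE vs CASE for NULL handling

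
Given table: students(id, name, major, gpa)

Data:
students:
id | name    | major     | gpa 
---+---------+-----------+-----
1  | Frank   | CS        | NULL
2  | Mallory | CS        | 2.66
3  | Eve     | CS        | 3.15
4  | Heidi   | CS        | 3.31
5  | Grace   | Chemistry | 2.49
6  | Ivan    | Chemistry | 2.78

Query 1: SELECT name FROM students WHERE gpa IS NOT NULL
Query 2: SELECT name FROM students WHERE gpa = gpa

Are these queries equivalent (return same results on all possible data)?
Yes, equivalent

Both queries return: [('Eve',), ('Grace',), ('Heidi',), ('Ivan',), ('Mallory',)]

Reason: IS NOT NULL vs self-equality (both exclude NULLs)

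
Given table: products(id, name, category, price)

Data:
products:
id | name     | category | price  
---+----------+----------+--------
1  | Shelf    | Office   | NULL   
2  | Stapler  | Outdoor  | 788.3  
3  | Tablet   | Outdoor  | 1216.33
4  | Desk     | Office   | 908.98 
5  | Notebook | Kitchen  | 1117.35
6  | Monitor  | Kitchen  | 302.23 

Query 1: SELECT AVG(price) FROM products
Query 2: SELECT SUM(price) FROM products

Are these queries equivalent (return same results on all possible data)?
No, not equivalent

Query 1 returns: [(866.6379999999999,)]
Query 2 returns: [(4333.19,)]

Reason: AVG vs SUM give different aggregate values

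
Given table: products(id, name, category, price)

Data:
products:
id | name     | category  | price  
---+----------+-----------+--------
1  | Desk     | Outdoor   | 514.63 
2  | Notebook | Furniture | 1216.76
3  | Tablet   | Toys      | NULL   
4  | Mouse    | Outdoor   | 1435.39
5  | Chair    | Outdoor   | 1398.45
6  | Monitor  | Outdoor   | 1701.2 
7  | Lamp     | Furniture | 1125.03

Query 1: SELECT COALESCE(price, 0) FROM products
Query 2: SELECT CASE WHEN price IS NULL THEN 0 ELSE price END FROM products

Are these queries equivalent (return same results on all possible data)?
Yes, equivalent

Both queries return: [(0,), (514.63,), (1125.03,), (1216.76,), (1398.45,), (1435.39,), (1701.2,)]

Reason: COALESCE vs CASE for NULL handling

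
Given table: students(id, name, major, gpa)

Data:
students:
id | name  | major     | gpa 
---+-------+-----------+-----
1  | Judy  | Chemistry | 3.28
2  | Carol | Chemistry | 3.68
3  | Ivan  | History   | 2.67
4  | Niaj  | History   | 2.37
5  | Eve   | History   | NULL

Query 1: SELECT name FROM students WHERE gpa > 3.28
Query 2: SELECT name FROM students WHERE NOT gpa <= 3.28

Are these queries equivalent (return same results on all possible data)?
Yes, equivalent

Both queries return: [('Carol',)]

Reason: Both filter gpa > 3.28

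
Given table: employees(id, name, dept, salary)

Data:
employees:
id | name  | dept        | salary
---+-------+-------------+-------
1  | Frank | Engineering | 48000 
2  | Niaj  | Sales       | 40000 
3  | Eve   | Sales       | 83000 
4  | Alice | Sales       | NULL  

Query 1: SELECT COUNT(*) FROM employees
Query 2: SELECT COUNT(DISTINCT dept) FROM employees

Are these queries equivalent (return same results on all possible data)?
No, not equivalent

Query 1 returns: [(4,)]
Query 2 returns: [(2,)]

Reason: COUNT(*) counts rows, COUNT(DISTINCT dept) counts unique depts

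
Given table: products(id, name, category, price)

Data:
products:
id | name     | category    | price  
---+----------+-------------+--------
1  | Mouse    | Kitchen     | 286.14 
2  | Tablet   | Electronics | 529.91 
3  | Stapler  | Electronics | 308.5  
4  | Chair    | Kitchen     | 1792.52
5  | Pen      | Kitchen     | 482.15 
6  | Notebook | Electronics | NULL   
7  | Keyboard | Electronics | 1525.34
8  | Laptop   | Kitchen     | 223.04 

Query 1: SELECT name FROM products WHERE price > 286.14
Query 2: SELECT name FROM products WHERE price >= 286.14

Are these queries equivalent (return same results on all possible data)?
No, not equivalent

Query 1 returns: [('Tablet',), ('Stapler',), ('Chair',), ('Pen',), ('Keyboard',)]
Query 2 returns: [('Mouse',), ('Tablet',), ('Stapler',), ('Chair',), ('Pen',), ('Keyboard',)]

Reason: > vs >= gives different results when price = 286.14 exists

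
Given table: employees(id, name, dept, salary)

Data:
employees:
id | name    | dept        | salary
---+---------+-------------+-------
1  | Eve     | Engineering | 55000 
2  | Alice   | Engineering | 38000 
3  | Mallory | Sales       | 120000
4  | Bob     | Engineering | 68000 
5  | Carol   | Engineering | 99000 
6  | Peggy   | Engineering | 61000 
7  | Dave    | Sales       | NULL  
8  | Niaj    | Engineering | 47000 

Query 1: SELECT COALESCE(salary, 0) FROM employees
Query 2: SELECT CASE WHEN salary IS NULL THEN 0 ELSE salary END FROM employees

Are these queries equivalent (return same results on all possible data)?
Yes, equivalent

Both queries return: [(0,), (38000,), (47000,), (55000,), (61000,), (68000,), (99000,), (120000,)]

Reason: COALESCE vs CASE for NULL handling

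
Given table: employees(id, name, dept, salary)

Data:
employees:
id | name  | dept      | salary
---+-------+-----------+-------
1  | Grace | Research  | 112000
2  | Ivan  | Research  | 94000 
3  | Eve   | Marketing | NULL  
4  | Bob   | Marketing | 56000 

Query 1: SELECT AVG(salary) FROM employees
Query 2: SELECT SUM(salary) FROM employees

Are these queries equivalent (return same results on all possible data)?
No, not equivalent

Query 1 returns: [(87333.33333333333,)]
Query 2 returns: [(262000,)]

Reason: AVG vs SUM give different aggregate values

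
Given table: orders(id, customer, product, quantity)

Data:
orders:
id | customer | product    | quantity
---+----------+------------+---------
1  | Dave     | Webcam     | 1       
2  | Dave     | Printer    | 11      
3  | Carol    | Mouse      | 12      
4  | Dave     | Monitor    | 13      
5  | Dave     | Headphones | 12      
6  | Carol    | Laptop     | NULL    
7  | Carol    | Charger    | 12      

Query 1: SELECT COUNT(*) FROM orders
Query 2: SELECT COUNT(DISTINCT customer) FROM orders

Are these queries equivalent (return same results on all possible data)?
No, not equivalent

Query 1 returns: [(7,)]
Query 2 returns: [(2,)]

Reason: COUNT(*) counts rows, COUNT(DISTINCT customer) counts unique customers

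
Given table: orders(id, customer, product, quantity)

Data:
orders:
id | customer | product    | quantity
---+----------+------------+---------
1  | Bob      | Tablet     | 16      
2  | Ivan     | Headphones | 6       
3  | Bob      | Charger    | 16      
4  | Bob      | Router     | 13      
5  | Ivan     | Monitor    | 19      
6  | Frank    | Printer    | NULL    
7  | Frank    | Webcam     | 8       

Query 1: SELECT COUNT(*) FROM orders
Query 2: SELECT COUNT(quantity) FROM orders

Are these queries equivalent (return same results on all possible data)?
No, not equivalent

Query 1 returns: [(7,)]
Query 2 returns: [(6,)]

Reason: COUNT(*) includes NULLs, COUNT(column) excludes them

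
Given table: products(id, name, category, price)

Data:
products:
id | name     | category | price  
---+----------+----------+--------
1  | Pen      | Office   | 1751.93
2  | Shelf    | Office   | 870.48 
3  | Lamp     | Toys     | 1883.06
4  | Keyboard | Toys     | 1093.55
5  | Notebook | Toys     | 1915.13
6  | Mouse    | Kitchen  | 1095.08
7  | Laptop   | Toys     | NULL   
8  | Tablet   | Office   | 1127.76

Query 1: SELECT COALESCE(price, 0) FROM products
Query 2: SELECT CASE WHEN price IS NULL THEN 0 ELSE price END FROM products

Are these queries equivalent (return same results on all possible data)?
Yes, equivalent

Both queries return: [(0,), (870.48,), (1093.55,), (1095.08,), (1127.76,), (1751.93,), (1883.06,), (1915.13,)]

Reason: COALESCE vs CASE for NULL handling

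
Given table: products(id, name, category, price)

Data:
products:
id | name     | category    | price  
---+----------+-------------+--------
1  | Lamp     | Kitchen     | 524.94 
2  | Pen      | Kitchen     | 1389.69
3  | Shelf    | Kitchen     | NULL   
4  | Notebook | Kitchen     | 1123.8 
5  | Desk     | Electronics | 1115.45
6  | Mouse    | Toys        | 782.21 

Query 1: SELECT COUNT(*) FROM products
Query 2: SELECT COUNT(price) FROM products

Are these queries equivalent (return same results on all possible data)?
No, not equivalent

Query 1 returns: [(6,)]
Query 2 returns: [(5,)]

Reason: COUNT(*) includes NULLs, COUNT(column) excludes them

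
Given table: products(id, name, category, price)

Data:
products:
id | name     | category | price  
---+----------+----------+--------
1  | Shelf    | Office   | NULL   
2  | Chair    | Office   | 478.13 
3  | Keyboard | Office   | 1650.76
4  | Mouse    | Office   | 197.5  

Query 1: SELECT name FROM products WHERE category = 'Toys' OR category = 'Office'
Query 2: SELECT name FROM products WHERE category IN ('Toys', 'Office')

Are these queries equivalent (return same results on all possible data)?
Yes, equivalent

Both queries return: [('Chair',), ('Keyboard',), ('Mouse',), ('Shelf',)]

Reason: OR vs IN are equivalent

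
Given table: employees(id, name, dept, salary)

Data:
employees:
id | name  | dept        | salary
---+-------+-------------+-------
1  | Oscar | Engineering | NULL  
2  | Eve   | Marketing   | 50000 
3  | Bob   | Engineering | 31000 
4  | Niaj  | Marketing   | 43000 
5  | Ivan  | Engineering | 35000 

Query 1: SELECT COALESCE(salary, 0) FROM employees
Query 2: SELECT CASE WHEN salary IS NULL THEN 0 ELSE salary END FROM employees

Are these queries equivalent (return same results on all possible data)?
Yes, equivalent

Both queries return: [(0,), (31000,), (35000,), (43000,), (50000,)]

Reason: COALESCE vs CASE for NULL handling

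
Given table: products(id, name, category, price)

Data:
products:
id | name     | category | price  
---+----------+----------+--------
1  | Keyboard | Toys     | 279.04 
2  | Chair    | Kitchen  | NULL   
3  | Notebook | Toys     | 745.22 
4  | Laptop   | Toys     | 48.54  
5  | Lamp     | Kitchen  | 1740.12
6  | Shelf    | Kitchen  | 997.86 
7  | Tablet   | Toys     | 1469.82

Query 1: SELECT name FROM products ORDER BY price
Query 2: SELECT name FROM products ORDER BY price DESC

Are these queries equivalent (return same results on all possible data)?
No, not equivalent

Query 1 returns: [('Chair',), ('Laptop',), ('Keyboard',), ('Notebook',), ('Shelf',), ('Tablet',), ('Lamp',)]
Query 2 returns: [('Lamp',), ('Tablet',), ('Shelf',), ('Notebook',), ('Keyboard',), ('Laptop',), ('Chair',)]

Reason: ASC vs DESC gives opposite ordering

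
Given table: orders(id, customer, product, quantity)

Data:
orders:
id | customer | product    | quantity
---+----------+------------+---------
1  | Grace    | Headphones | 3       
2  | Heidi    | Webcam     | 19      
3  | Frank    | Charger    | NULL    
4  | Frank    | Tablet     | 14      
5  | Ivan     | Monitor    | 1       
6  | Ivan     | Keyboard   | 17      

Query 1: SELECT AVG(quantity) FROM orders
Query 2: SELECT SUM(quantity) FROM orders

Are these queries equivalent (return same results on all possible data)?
No, not equivalent

Query 1 returns: [(10.8,)]
Query 2 returns: [(54,)]

Reason: AVG vs SUM give different aggregate values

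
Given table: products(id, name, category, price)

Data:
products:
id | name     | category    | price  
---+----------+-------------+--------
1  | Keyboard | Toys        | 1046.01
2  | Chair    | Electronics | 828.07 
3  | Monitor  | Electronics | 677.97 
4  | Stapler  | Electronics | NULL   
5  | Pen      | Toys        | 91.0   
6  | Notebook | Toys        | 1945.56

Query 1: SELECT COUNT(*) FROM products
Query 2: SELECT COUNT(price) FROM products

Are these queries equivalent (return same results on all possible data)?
No, not equivalent

Query 1 returns: [(6,)]
Query 2 returns: [(5,)]

Reason: COUNT(*) includes NULLs, COUNT(column) excludes them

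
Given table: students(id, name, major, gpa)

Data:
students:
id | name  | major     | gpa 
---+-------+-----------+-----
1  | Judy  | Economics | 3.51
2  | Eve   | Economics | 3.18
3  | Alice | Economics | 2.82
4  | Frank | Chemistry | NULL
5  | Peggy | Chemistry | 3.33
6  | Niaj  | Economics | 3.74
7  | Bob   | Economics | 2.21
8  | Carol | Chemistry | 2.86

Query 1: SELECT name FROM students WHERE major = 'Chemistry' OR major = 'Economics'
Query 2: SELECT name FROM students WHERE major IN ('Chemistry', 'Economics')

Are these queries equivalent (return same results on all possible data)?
Yes, equivalent

Both queries return: [('Alice',), ('Bob',), ('Carol',), ('Eve',), ('Frank',), ('Judy',), ('Niaj',), ('Peggy',)]

Reason: OR vs IN are equivalent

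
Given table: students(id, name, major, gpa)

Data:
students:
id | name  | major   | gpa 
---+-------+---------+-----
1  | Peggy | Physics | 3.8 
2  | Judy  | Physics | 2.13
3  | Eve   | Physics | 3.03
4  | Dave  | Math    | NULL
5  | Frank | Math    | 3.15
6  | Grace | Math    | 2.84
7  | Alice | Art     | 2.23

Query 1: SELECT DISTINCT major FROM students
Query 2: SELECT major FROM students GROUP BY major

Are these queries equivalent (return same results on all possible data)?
Yes, equivalent

Both queries return: [('Art',), ('Math',), ('Physics',)]

Reason: Both get unique majors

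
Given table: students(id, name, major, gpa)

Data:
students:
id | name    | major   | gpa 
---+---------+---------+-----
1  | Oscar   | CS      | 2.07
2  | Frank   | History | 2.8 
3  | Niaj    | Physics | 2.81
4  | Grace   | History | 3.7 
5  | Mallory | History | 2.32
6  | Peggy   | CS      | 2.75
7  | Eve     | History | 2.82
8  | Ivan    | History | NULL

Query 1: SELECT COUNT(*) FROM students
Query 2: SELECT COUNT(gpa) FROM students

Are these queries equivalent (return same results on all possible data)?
No, not equivalent

Query 1 returns: [(8,)]
Query 2 returns: [(7,)]

Reason: COUNT(*) includes NULLs, COUNT(column) excludes them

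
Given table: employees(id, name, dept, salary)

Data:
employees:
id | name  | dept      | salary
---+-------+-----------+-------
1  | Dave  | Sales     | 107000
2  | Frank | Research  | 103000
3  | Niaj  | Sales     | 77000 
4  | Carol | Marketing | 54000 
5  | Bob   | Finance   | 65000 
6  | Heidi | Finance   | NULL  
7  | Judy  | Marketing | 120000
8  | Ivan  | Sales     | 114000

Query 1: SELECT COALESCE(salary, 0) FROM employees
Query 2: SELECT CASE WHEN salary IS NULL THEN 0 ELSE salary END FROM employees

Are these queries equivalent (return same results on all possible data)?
Yes, equivalent

Both queries return: [(0,), (54000,), (65000,), (77000,), (103000,), (107000,), (114000,), (120000,)]

Reason: COALESCE vs CASE for NULL handling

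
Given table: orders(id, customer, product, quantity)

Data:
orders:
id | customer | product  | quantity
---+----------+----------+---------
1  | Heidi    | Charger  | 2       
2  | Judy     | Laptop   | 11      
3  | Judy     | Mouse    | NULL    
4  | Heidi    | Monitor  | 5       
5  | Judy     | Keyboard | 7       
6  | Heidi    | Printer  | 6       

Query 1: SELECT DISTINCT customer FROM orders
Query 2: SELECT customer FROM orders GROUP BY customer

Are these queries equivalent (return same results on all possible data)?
Yes, equivalent

Both queries return: [('Heidi',), ('Judy',)]

Reason: Both get unique customers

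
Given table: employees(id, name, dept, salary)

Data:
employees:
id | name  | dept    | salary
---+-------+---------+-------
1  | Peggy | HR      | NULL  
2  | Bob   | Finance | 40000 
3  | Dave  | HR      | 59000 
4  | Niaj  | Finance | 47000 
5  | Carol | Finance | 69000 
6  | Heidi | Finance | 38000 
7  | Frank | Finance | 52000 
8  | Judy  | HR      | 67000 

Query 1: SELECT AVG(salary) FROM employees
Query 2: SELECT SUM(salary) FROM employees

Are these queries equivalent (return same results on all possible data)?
No, not equivalent

Query 1 returns: [(53142.857142857145,)]
Query 2 returns: [(372000,)]

Reason: AVG vs SUM give different aggregate values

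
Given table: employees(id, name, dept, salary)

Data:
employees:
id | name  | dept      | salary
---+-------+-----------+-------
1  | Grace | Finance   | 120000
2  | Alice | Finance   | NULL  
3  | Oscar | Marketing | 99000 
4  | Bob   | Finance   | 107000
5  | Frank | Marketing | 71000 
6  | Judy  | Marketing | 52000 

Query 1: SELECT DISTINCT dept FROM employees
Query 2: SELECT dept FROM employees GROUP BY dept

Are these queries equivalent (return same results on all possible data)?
Yes, equivalent

Both queries return: [('Finance',), ('Marketing',)]

Reason: Both get unique depts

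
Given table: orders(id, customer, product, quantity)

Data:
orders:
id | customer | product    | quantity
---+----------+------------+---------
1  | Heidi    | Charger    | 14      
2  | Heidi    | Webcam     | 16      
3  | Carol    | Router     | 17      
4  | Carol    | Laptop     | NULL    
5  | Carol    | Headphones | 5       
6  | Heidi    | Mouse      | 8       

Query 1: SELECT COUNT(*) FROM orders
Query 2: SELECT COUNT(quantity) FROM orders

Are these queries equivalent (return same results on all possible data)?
No, not equivalent

Query 1 returns: [(6,)]
Query 2 returns: [(5,)]

Reason: COUNT(*) includes NULLs, COUNT(column) excludes them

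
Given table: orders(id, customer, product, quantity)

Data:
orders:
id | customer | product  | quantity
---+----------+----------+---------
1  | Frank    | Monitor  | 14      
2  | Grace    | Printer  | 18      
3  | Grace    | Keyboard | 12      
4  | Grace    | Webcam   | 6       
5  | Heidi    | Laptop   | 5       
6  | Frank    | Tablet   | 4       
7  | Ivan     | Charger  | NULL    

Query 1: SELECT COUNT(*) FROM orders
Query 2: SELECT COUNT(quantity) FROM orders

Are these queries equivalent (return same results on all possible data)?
No, not equivalent

Query 1 returns: [(7,)]
Query 2 returns: [(6,)]

Reason: COUNT(*) includes NULLs, COUNT(column) excludes them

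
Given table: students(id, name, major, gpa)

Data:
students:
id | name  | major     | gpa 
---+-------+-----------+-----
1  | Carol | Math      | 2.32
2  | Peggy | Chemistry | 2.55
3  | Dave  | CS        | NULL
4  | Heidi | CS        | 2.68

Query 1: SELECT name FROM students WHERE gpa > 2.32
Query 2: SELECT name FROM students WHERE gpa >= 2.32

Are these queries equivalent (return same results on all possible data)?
No, not equivalent

Query 1 returns: [('Peggy',), ('Heidi',)]
Query 2 returns: [('Carol',), ('Peggy',), ('Heidi',)]

Reason: > vs >= gives different results when gpa = 2.32 exists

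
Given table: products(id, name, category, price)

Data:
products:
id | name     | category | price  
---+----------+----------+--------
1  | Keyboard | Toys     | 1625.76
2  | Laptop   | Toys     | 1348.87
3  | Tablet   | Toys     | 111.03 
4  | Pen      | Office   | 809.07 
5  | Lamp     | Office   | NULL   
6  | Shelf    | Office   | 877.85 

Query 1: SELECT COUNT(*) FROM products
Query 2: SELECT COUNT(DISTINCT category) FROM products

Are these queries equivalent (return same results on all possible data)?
No, not equivalent

Query 1 returns: [(6,)]
Query 2 returns: [(2,)]

Reason: COUNT(*) counts rows, COUNT(DISTINCT category) counts unique categorys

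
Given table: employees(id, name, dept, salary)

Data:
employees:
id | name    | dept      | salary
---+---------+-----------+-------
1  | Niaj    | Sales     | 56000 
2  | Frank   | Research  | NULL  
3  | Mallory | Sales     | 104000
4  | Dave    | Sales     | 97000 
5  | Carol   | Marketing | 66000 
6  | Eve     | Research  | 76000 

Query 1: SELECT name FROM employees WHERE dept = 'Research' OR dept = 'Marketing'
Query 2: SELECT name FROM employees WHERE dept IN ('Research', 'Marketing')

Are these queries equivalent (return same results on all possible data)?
Yes, equivalent

Both queries return: [('Carol',), ('Eve',), ('Frank',)]

Reason: OR vs IN are equivalent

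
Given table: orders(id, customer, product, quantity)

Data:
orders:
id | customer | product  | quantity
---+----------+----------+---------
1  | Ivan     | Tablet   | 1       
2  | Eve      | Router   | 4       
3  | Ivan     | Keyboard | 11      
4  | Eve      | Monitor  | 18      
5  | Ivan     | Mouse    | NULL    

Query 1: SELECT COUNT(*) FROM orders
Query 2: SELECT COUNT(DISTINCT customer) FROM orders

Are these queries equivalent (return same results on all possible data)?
No, not equivalent

Query 1 returns: [(5,)]
Query 2 returns: [(2,)]

Reason: COUNT(*) counts rows, COUNT(DISTINCT customer) counts unique customers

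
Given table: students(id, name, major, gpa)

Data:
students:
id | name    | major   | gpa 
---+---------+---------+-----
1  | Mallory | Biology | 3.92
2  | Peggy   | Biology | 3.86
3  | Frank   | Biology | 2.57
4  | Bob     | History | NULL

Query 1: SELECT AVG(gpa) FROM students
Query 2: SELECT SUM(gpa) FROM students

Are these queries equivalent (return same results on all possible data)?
No, not equivalent

Query 1 returns: [(3.4499999999999997,)]
Query 2 returns: [(10.35,)]

Reason: AVG vs SUM give different aggregate values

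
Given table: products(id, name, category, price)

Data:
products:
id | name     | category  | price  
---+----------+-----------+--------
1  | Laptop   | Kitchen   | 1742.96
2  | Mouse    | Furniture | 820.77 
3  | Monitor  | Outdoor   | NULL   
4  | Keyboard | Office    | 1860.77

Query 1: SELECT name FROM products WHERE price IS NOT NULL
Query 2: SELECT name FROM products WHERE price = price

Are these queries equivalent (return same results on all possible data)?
Yes, equivalent

Both queries return: [('Keyboard',), ('Laptop',), ('Mouse',)]

Reason: IS NOT NULL vs self-equality (both exclude NULLs)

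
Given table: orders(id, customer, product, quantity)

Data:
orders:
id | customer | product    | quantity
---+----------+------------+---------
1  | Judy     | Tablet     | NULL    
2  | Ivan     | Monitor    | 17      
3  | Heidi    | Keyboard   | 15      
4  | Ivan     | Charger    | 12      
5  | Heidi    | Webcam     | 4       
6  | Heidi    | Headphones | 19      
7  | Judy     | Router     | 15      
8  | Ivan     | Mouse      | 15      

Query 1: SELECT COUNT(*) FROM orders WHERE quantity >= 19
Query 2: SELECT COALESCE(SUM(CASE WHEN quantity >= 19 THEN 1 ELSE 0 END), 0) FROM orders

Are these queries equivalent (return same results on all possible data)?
Yes, equivalent

Both queries return: [(1,)]

Reason: COUNT with WHERE vs conditional SUM (COALESCE handles empty-table NULL)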